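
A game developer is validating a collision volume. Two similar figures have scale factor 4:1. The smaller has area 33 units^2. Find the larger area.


Linear scale factor k = 4
Original area = 33 units^2
Rule: under a linear scaling by k, areas scale by k^2.
k^2 = 4^2 = 16
New area = 33 * 16
New area = 528
528 units^2


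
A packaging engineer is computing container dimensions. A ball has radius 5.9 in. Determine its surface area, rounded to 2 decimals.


Shape: sphere
Radius r = 5.9 in
Formula: SA = 4 * pi * r^2
r^2 = 34.81
SA = 4 * pi * 34.81
SA = 139.24 * pi
SA = 437.44
437.44 in^2


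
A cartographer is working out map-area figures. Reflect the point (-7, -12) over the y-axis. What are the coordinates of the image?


Transformation: reflection
Original point: (-7, -12)
Rule for reflection over the y-axis: (x, y) -> (-x, y)
Apply: (-7, -12) -> (7, -12)
(7, -12)


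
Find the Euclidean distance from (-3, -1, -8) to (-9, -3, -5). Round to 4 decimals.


3D distance between two points
P1 = (-3, -1, -8), P2 = (-9, -3, -5)
Formula: d = sqrt((x2-x1)^2 + (y2-y1)^2 + (z2-z1)^2)
dx = -9 - -3 = -6
dy = -3 - -1 = -2
dz = -5 - -8 = 3
dx^2 + dy^2 + dz^2 = 36 + 4 + 9 = 49
d = sqrt(49)
d = 7.0
7 units


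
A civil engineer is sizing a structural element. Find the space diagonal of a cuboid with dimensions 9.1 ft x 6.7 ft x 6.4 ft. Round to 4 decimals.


Shape: rectangular box (space diagonal)
l = 9.1 ft, w = 6.7 ft, h = 6.4 ft
Visualize: the diagonal of the base, then a right triangle with that diagonal and the height.
Formula: d = sqrt(l^2 + w^2 + h^2)
l^2 + w^2 + h^2 = 82.81 + 44.89 + 40.96 = 168.66
d = sqrt(168.66)
d = 12.9869
12.9869 ft


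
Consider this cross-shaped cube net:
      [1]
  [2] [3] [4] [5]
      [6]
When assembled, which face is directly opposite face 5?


Net: cross layout. Take square 3 as the base (bottom).
Fold the four squares in the horizontal row up around 3: 2 -> left, 4 -> right, 5 wraps to the top.
Fold 1 and 6 up from 3: 1 -> back, 6 -> front.
Opposite pairs are therefore: (1, 6), (2, 4), (3, 5).
Face 5 is opposite face 3.
face 3


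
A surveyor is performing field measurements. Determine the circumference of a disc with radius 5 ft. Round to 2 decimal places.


Shape: circle
Radius r = 5 ft
Formula: C = 2 * pi * r
C = 2 * pi * 5
C = 10 * pi
C = 31.42
31.42 ft


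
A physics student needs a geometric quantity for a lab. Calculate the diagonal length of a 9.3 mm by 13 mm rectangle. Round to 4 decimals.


Shape: rectangle (diagonal via Pythagoras)
Sides: 9.3 mm and 13 mm
Formula: d = sqrt(l^2 + w^2)
l^2 = 86.49, w^2 = 169
l^2 + w^2 = 255.49
d = sqrt(255.49)
d = 15.9841
15.9841 mm


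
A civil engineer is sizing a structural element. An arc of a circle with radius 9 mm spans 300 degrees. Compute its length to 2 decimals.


Shape: circular arc
Radius r = 9 mm, Angle = 300 degrees
Formula: L = (angle/360) * 2 * pi * r
2 * pi * r = 18 * pi
L = (300/360) * 18 * pi
L = 15 * pi
L = 47.12
47.12 mm


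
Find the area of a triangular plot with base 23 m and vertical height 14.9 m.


Shape: triangle
Base b = 23 m, Height h = 14.9 m
Formula: A = (1/2) * b * h
A = 0.5 * 23 * 14.9
A = 0.5 * 342.7
A = 171.35
171.35 m^2


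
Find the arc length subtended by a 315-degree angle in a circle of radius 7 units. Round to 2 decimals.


Shape: circular arc
Radius r = 7 units, Angle = 315 degrees
Formula: L = (angle/360) * 2 * pi * r
2 * pi * r = 14 * pi
L = (315/360) * 14 * pi
L = 12.25 * pi
L = 38.48
38.48 units


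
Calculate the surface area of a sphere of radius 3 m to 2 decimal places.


Shape: sphere
Radius r = 3 m
Formula: SA = 4 * pi * r^2
r^2 = 9
SA = 4 * pi * 9
SA = 36 * pi
SA = 113.1
113.1 m^2


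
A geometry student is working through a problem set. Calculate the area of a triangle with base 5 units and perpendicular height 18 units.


Shape: triangle
Base b = 5 units, Height h = 18 units
Formula: A = (1/2) * b * h
A = 0.5 * 5 * 18
A = 0.5 * 90
A = 45
45 units^2


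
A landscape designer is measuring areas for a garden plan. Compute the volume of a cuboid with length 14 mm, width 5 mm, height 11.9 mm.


Shape: rectangular prism
l = 14 mm, w = 5 mm, h = 11.9 mm
Formula: V = l * w * h
V = 14 * 5 * 11.9
V = 70 * 11.9
V = 833
833 mm^3


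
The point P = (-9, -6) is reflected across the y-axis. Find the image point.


Transformation: reflection
Original point: (-9, -6)
Rule for reflection over the y-axis: (x, y) -> (-x, y)
Apply: (-9, -6) -> (9, -6)
(9, -6)


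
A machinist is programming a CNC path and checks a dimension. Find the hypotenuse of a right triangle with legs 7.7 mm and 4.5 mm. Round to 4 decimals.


Shape: right triangle
Legs a = 7.7 mm, b = 4.5 mm
Formula: c = sqrt(a^2 + b^2)
a^2 = 59.29, b^2 = 20.25
a^2 + b^2 = 79.54
c = sqrt(79.54)
c = 8.9185
8.9185 mm


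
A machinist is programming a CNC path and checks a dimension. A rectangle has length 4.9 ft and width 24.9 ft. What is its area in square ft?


Shape: rectangle
Length l = 4.9 ft, Width w = 24.9 ft
Formula: A = l * w
A = 4.9 * 24.9
A = 122.01
122.01 ft^2


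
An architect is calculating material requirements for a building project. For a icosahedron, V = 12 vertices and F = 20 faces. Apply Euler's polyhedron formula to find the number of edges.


Polyhedron: icosahedron
Euler's formula for convex polyhedra: V - E + F = 2
Given: V = 12 vertices and F = 20 faces
Solve for E:
E = V + F - 2 = 12 + 20 - 2 = 30
30 edges


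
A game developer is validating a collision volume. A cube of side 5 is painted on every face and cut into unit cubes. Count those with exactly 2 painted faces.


Large cube: 5 x 5 x 5, cut into unit cubes.
n = 5, so n - 2 = 3
Cubes with 2 painted faces lie along the edges, excluding corners.
A cube has 12 edges; each contributes (n - 2) = 3 such cubes.
Count = 12 * 3 = 36
36 unit cubes


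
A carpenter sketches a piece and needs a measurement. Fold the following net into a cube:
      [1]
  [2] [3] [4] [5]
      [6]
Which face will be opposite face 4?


Net: cross layout. Take square 3 as the base (bottom).
Fold the four squares in the horizontal row up around 3: 2 -> left, 4 -> right, 5 wraps to the top.
Fold 1 and 6 up from 3: 1 -> back, 6 -> front.
Opposite pairs are therefore: (1, 6), (2, 4), (3, 5).
Face 4 is opposite face 2.
face 2


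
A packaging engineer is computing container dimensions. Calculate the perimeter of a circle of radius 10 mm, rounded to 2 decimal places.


Shape: circle
Radius r = 10 mm
Formula: C = 2 * pi * r
C = 2 * pi * 10
C = 20 * pi
C = 62.83
62.83 mm


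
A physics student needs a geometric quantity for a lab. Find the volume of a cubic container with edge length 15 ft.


Shape: cube
Side s = 15 ft
Formula: V = s^3
V = 15 * 15 * 15
V = 225 * 15
V = 3375
3375 ft^3


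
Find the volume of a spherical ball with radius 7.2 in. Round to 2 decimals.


Shape: sphere
Radius r = 7.2 in
Formula: V = (4/3) * pi * r^3
r^3 = 373.248
(4/3) * 373.248 = 497.664
V = 497.664 * pi
V = 1563.46
1563.46 in^3


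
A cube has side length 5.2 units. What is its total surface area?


Shape: cube
Side s = 5.2 units
A cube has 6 square faces.
Formula: SA = 6 * s^2
s^2 = 27.04
SA = 6 * 27.04
SA = 162.24
162.24 units^2


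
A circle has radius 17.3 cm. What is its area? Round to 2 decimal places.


Shape: circle
Radius r = 17.3 cm
Formula: A = pi * r^2
r^2 = 17.3^2 = 299.29
A = pi * 299.29
A = 940.25
940.25 cm^2


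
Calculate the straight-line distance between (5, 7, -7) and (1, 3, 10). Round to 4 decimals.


3D distance between two points
P1 = (5, 7, -7), P2 = (1, 3, 10)
Formula: d = sqrt((x2-x1)^2 + (y2-y1)^2 + (z2-z1)^2)
dx = 1 - 5 = -4
dy = 3 - 7 = -4
dz = 10 - -7 = 17
dx^2 + dy^2 + dz^2 = 16 + 16 + 289 = 321
d = sqrt(321)
d = 17.9165
17.9165 units


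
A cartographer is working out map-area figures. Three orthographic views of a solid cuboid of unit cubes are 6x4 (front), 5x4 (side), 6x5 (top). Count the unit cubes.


Orthographic views of a solid rectangular block:
Front view 6 x 4 -> length = 6, height = 4
Side view 5 x 4 -> width = 5, height = 4 (consistent)
Top view 6 x 5 -> confirms length = 6, width = 5
The block is 6 x 5 x 4.
Total unit cubes = 6 * 5 * 4 = 120
120 unit cubes


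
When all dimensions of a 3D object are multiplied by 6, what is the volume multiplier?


Linear scale factor k = 6
Rule: under a linear scaling by k, volumes scale by k^3.
k^3 = 6 * 6 * 6
k^3 = 36 * 6
k^3 = 216
Volume scales by a factor of 216.
216 (dimensionless)


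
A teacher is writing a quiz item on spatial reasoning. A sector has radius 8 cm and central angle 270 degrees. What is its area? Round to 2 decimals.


Shape: circular sector
Radius r = 8 cm, Angle = 270 degrees
Formula: A = (angle/360) * pi * r^2
r^2 = 64
Fraction of circle = 270/360
A = (270/360) * pi * 64
A = 48 * pi
A = 150.8
150.8 cm^2


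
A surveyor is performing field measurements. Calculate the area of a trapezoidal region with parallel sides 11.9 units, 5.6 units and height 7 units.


Shape: trapezoid
Parallel sides a = 11.9 units, b = 5.6 units; Height h = 7 units
Formula: A = (a + b) * h / 2
a + b = 11.9 + 5.6 = 17.5
A = 17.5 * 7 / 2
A = 122.5 / 2
A = 61.25
61.25 units^2


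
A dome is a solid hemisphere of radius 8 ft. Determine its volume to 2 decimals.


Shape: hemisphere (half of a sphere)
Radius r = 8 ft
Formula: V = (1/2) * (4/3) * pi * r^3 = (2/3) * pi * r^3
r^3 = 512
(2/3) * 512 = 341.333333
V = 341.333333 * pi
V = 1072.33
1072.33 ft^3


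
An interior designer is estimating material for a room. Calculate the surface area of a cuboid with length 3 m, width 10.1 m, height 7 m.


Shape: rectangular prism
l = 3 m, w = 10.1 m, h = 7 m
Formula: SA = 2(lw + lh + wh)
lw = 30.3, lh = 21, wh = 70.7
lw + lh + wh = 122
SA = 2 * 122
SA = 244
244 m^2


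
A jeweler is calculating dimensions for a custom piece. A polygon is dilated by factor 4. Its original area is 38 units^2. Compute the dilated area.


Linear scale factor k = 4
Original area = 38 units^2
Rule: under a linear scaling by k, areas scale by k^2.
k^2 = 4^2 = 16
New area = 38 * 16
New area = 608
608 units^2


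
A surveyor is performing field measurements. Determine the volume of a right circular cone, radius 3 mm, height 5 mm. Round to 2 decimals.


Shape: cone
Radius r = 3 mm, Height h = 5 mm
Formula: V = (1/3) * pi * r^2 * h
r^2 = 9
pi * r^2 * h = pi * 9 * 5 = 45 * pi
V = 45 * pi / 3
V = 47.12
47.12 mm^3


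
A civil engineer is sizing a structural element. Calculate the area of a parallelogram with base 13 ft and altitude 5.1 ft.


Shape: parallelogram
Base b = 13 ft, Height h = 5.1 ft
Formula: A = b * h
A = 13 * 5.1
A = 66.3
66.3 ft^2


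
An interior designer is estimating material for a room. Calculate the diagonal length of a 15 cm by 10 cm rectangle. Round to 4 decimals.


Shape: rectangle (diagonal via Pythagoras)
Sides: 15 cm and 10 cm
Formula: d = sqrt(l^2 + w^2)
l^2 = 225, w^2 = 100
l^2 + w^2 = 325
d = sqrt(325)
d = 18.0278
18.0278 cm


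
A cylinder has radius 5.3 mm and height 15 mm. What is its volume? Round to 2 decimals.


Shape: cylinder
Radius r = 5.3 mm, Height h = 15 mm
Formula: V = pi * r^2 * h
r^2 = 28.09
V = pi * 28.09 * 15
V = 421.35 * pi
V = 1323.71
1323.71 mm^3


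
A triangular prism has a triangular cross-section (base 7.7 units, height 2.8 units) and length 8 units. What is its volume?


Shape: triangular prism
Triangle base = 7.7 units, triangle height = 2.8 units, prism length L = 8 units
Formula: V = (1/2 * b * h_tri) * L
Cross-section area = 0.5 * 7.7 * 2.8 = 10.78
V = 10.78 * 8
V = 86.24
86.24 units^3


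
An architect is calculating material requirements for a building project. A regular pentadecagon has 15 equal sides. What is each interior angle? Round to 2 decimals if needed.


Shape: regular pentadecagon (15 sides)
Formula: interior angle = (n - 2) * 180 / n
(n - 2) = 13
(n - 2) * 180 = 2340
angle = 2340 / 15
angle = 156
156 degrees


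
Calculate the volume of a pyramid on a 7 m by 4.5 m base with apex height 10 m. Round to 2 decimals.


Shape: rectangular pyramid
Base: 7 m x 4.5 m, Height h = 10 m
Formula: V = (1/3) * base_area * h
base_area = 7 * 4.5 = 31.5
base_area * h = 31.5 * 10 = 315
V = 315 / 3
V = 105
105 m^3


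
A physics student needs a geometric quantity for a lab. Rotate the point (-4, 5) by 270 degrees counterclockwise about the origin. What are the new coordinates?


Transformation: rotation about the origin
Original point: (-4, 5)
Rule for 270 deg counterclockwise: (x, y) -> (y, -x)
Apply: (-4, 5) -> (5, 4)
(5, 4)


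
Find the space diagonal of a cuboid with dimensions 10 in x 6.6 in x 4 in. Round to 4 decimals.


Shape: rectangular box (space diagonal)
l = 10 in, w = 6.6 in, h = 4 in
Visualize: the diagonal of the base, then a right triangle with that diagonal and the height.
Formula: d = sqrt(l^2 + w^2 + h^2)
l^2 + w^2 + h^2 = 100 + 43.56 + 16 = 159.56
d = sqrt(159.56)
d = 12.6317
12.6317 in


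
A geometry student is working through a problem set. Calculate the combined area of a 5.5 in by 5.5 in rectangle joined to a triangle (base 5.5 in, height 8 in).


Composite shape: rectangle + triangle
Rectangle area = 5.5 * 5.5 = 30.25
Triangle area = 0.5 * 5.5 * 8 = 22
Total = 30.25 + 22
Total = 52.25
52.25 in^2


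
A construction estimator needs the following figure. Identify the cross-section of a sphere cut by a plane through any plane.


Solid: sphere
Cutting plane: through any plane
Visualize the intersection of the plane with the solid's surface.
The boundary of the cut region is a circle.
circle


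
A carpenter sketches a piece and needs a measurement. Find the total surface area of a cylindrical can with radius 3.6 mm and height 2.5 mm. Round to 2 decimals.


Shape: closed cylinder
Radius r = 3.6 mm, Height h = 2.5 mm
Formula: SA = 2*pi*r^2 + 2*pi*r*h = 2*pi*r*(r + h)
r + h = 6.1
2 * r * (r + h) = 2 * 3.6 * 6.1 = 43.92
SA = 43.92 * pi
SA = 137.98
137.98 mm^2


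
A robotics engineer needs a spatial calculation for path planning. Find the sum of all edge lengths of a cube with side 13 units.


Shape: cube
Side s = 13 units
A cube has 12 edges, all equal.
Formula: total edge length = 12 * s
Total = 12 * 13
Total = 156
156 units


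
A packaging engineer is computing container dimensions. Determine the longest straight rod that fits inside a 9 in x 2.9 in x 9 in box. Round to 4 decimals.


Shape: rectangular box (space diagonal)
l = 9 in, w = 2.9 in, h = 9 in
Visualize: the diagonal of the base, then a right triangle with that diagonal and the height.
Formula: d = sqrt(l^2 + w^2 + h^2)
l^2 + w^2 + h^2 = 81 + 8.41 + 81 = 170.41
d = sqrt(170.41)
d = 13.0541
13.0541 in


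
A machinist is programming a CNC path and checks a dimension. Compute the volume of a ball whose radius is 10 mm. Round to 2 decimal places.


Shape: sphere
Radius r = 10 mm
Formula: V = (4/3) * pi * r^3
r^3 = 1000
(4/3) * 1000 = 1333.333333
V = 1333.333333 * pi
V = 4188.79
4188.79 mm^3


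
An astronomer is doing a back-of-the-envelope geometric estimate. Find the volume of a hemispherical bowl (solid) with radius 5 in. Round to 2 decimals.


Shape: hemisphere (half of a sphere)
Radius r = 5 in
Formula: V = (1/2) * (4/3) * pi * r^3 = (2/3) * pi * r^3
r^3 = 125
(2/3) * 125 = 83.333333
V = 83.333333 * pi
V = 261.8
261.8 in^3


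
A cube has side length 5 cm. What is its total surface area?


Shape: cube
Side s = 5 cm
A cube has 6 square faces.
Formula: SA = 6 * s^2
s^2 = 25
SA = 6 * 25
SA = 150
150 cm^2


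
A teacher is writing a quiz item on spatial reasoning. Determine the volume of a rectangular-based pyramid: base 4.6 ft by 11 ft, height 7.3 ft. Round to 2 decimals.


Shape: rectangular pyramid
Base: 4.6 ft x 11 ft, Height h = 7.3 ft
Formula: V = (1/3) * base_area * h
base_area = 4.6 * 11 = 50.6
base_area * h = 50.6 * 7.3 = 369.38
V = 369.38 / 3
V = 123.13
123.13 ft^3


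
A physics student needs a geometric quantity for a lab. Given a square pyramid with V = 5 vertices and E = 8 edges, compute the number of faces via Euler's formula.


Polyhedron: square pyramid
Euler's formula for convex polyhedra: V - E + F = 2
Given: V = 5 vertices and E = 8 edges
Solve for F:
F = 2 + E - V = 2 + 8 - 5 = 5
5 faces


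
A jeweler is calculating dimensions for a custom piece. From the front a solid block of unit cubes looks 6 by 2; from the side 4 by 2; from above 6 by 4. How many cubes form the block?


Orthographic views of a solid rectangular block:
Front view 6 x 2 -> length = 6, height = 2
Side view 4 x 2 -> width = 4, height = 2 (consistent)
Top view 6 x 4 -> confirms length = 6, width = 4
The block is 6 x 4 x 2.
Total unit cubes = 6 * 4 * 2 = 48
48 unit cubes


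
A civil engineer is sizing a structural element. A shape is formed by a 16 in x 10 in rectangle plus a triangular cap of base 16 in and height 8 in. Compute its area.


Composite shape: rectangle + triangle
Rectangle area = 16 * 10 = 160
Triangle area = 0.5 * 16 * 8 = 64
Total = 160 + 64
Total = 224
224 in^2


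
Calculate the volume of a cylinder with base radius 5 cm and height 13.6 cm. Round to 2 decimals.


Shape: cylinder
Radius r = 5 cm, Height h = 13.6 cm
Formula: V = pi * r^2 * h
r^2 = 25
V = pi * 25 * 13.6
V = 340 * pi
V = 1068.14
1068.14 cm^3


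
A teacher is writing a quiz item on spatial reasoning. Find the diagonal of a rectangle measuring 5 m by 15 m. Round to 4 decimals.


Shape: rectangle (diagonal via Pythagoras)
Sides: 5 m and 15 m
Formula: d = sqrt(l^2 + w^2)
l^2 = 25, w^2 = 225
l^2 + w^2 = 250
d = sqrt(250)
d = 15.8114
15.8114 m


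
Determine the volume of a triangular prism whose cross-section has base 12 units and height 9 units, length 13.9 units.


Shape: triangular prism
Triangle base = 12 units, triangle height = 9 units, prism length L = 13.9 units
Formula: V = (1/2 * b * h_tri) * L
Cross-section area = 0.5 * 12 * 9 = 54
V = 54 * 13.9
V = 750.6
750.6 units^3


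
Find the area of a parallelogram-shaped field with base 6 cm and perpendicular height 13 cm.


Shape: parallelogram
Base b = 6 cm, Height h = 13 cm
Formula: A = b * h
A = 6 * 13
A = 78
78 cm^2


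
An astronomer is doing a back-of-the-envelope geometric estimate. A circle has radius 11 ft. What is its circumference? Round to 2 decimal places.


Shape: circle
Radius r = 11 ft
Formula: C = 2 * pi * r
C = 2 * pi * 11
C = 22 * pi
C = 69.12
69.12 ft


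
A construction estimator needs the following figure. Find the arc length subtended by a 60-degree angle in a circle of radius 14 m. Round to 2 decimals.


Shape: circular arc
Radius r = 14 m, Angle = 60 degrees
Formula: L = (angle/360) * 2 * pi * r
2 * pi * r = 28 * pi
L = (60/360) * 28 * pi
L = 4.666667 * pi
L = 14.66
14.66 m


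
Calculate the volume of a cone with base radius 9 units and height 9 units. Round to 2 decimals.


Shape: cone
Radius r = 9 units, Height h = 9 units
Formula: V = (1/3) * pi * r^2 * h
r^2 = 81
pi * r^2 * h = pi * 81 * 9 = 729 * pi
V = 729 * pi / 3
V = 763.41
763.41 units^3


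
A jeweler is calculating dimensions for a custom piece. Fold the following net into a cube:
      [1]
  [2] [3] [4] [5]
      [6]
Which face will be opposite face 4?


Net: cross layout. Take square 3 as the base (bottom).
Fold the four squares in the horizontal row up around 3: 2 -> left, 4 -> right, 5 wraps to the top.
Fold 1 and 6 up from 3: 1 -> back, 6 -> front.
Opposite pairs are therefore: (1, 6), (2, 4), (3, 5).
Face 4 is opposite face 2.
face 2


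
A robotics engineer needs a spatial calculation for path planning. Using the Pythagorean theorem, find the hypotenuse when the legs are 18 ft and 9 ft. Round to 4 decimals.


Shape: right triangle
Legs a = 18 ft, b = 9 ft
Formula: c = sqrt(a^2 + b^2)
a^2 = 324, b^2 = 81
a^2 + b^2 = 405
c = sqrt(405)
c = 20.1246
20.1246 ft


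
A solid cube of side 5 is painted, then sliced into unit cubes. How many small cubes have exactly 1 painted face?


Large cube: 5 x 5 x 5, cut into unit cubes.
n = 5, so n - 2 = 3
Cubes with 1 painted face lie in the interior of each face.
A cube has 6 faces; each contributes (n - 2)^2 = 9 such cubes.
Count = 6 * 9 = 54
54 unit cubes


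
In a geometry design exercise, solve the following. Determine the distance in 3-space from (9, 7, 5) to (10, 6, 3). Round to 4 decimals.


3D distance between two points
P1 = (9, 7, 5), P2 = (10, 6, 3)
Formula: d = sqrt((x2-x1)^2 + (y2-y1)^2 + (z2-z1)^2)
dx = 10 - 9 = 1
dy = 6 - 7 = -1
dz = 3 - 5 = -2
dx^2 + dy^2 + dz^2 = 1 + 1 + 4 = 6
d = sqrt(6)
d = 2.4495
2.4495 units


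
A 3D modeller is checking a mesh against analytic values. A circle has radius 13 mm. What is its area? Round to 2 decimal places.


Shape: circle
Radius r = 13 mm
Formula: A = pi * r^2
r^2 = 13^2 = 169
A = pi * 169
A = 530.93
530.93 mm^2


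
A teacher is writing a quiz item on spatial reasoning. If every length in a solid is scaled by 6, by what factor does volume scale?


Linear scale factor k = 6
Rule: under a linear scaling by k, volumes scale by k^3.
k^3 = 6 * 6 * 6
k^3 = 36 * 6
k^3 = 216
Volume scales by a factor of 216.
216 (dimensionless)


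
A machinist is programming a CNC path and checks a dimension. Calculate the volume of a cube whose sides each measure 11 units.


Shape: cube
Side s = 11 units
Formula: V = s^3
V = 11 * 11 * 11
V = 121 * 11
V = 1331
1331 units^3


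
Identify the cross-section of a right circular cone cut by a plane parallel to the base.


Solid: right circular cone
Cutting plane: parallel to the base
Visualize the intersection of the plane with the solid's surface.
The boundary of the cut region is a circle.
circle


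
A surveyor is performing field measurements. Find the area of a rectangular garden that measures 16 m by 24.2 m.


Shape: rectangle
Length l = 16 m, Width w = 24.2 m
Formula: A = l * w
A = 16 * 24.2
A = 387.2
387.2 m^2


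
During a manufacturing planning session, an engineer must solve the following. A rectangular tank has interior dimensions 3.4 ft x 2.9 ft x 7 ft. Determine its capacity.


Shape: rectangular prism
l = 3.4 ft, w = 2.9 ft, h = 7 ft
Formula: V = l * w * h
V = 3.4 * 2.9 * 7
V = 9.86 * 7
V = 69.02
69.02 ft^3


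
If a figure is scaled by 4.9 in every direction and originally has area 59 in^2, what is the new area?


Linear scale factor k = 4.9
Original area = 59 in^2
Rule: under a linear scaling by k, areas scale by k^2.
k^2 = 4.9^2 = 24.01
New area = 59 * 24.01
New area = 1416.59
1416.59 in^2


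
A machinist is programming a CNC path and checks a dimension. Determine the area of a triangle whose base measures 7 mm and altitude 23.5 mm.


Shape: triangle
Base b = 7 mm, Height h = 23.5 mm
Formula: A = (1/2) * b * h
A = 0.5 * 7 * 23.5
A = 0.5 * 164.5
A = 82.25
82.25 mm^2


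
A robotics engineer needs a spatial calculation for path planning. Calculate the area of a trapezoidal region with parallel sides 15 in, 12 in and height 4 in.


Shape: trapezoid
Parallel sides a = 15 in, b = 12 in; Height h = 4 in
Formula: A = (a + b) * h / 2
a + b = 15 + 12 = 27
A = 27 * 4 / 2
A = 108 / 2
A = 54
54 in^2


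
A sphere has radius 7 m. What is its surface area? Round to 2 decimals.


Shape: sphere
Radius r = 7 m
Formula: SA = 4 * pi * r^2
r^2 = 49
SA = 4 * pi * 49
SA = 196 * pi
SA = 615.75
615.75 m^2


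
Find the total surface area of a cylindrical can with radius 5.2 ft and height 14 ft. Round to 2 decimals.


Shape: closed cylinder
Radius r = 5.2 ft, Height h = 14 ft
Formula: SA = 2*pi*r^2 + 2*pi*r*h = 2*pi*r*(r + h)
r + h = 19.2
2 * r * (r + h) = 2 * 5.2 * 19.2 = 199.68
SA = 199.68 * pi
SA = 627.31
627.31 ft^2


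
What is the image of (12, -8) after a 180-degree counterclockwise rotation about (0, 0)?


Transformation: rotation about the origin
Original point: (12, -8)
Rule for 180 deg: (x, y) -> (-x, -y)
Apply: (12, -8) -> (-12, 8)
(-12, 8)


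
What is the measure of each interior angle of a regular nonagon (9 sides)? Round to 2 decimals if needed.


Shape: regular nonagon (9 sides)
Formula: interior angle = (n - 2) * 180 / n
(n - 2) = 7
(n - 2) * 180 = 1260
angle = 1260 / 9
angle = 140
140 degrees


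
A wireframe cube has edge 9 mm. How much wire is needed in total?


Shape: cube
Side s = 9 mm
A cube has 12 edges, all equal.
Formula: total edge length = 12 * s
Total = 12 * 9
Total = 108
108 mm


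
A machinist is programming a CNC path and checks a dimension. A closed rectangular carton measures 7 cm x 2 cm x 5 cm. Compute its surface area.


Shape: rectangular prism
l = 7 cm, w = 2 cm, h = 5 cm
Formula: SA = 2(lw + lh + wh)
lw = 14, lh = 35, wh = 10
lw + lh + wh = 59
SA = 2 * 59
SA = 118
118 cm^2


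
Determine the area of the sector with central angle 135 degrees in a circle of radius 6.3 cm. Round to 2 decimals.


Shape: circular sector
Radius r = 6.3 cm, Angle = 135 degrees
Formula: A = (angle/360) * pi * r^2
r^2 = 39.69
Fraction of circle = 135/360
A = (135/360) * pi * 39.69
A = 14.88375 * pi
A = 46.76
46.76 cm^2


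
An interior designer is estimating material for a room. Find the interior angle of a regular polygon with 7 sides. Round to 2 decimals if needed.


Shape: regular heptagon (7 sides)
Formula: interior angle = (n - 2) * 180 / n
(n - 2) = 5
(n - 2) * 180 = 900
angle = 900 / 7
angle = 128.57
128.57 degrees


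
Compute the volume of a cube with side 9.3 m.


Shape: cube
Side s = 9.3 m
Formula: V = s^3
V = 9.3 * 9.3 * 9.3
V = 86.49 * 9.3
V = 804.357
804.357 m^3


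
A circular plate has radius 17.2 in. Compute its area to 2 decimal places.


Shape: circle
Radius r = 17.2 in
Formula: A = pi * r^2
r^2 = 17.2^2 = 295.84
A = pi * 295.84
A = 929.41
929.41 in^2


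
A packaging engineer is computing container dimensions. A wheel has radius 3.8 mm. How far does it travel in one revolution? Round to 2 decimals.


Shape: circle
Radius r = 3.8 mm
Formula: C = 2 * pi * r
C = 2 * pi * 3.8
C = 7.6 * pi
C = 23.88
23.88 mm


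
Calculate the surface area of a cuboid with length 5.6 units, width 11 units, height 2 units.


Shape: rectangular prism
l = 5.6 units, w = 11 units, h = 2 units
Formula: SA = 2(lw + lh + wh)
lw = 61.6, lh = 11.2, wh = 22
lw + lh + wh = 94.8
SA = 2 * 94.8
SA = 189.6
189.6 units^2


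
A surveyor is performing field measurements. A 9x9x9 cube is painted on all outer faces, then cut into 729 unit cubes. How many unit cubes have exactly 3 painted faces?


Large cube: 9 x 9 x 9, cut into unit cubes.
Cubes with 3 painted faces are at the corners. A cube always has 8 corners.
Count = 8
8 unit cubes


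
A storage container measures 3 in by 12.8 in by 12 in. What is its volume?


Shape: rectangular prism
l = 3 in, w = 12.8 in, h = 12 in
Formula: V = l * w * h
V = 3 * 12.8 * 12
V = 38.4 * 12
V = 460.8
460.8 in^3


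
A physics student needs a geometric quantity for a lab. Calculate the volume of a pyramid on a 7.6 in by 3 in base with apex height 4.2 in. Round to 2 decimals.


Shape: rectangular pyramid
Base: 7.6 in x 3 in, Height h = 4.2 in
Formula: V = (1/3) * base_area * h
base_area = 7.6 * 3 = 22.8
base_area * h = 22.8 * 4.2 = 95.76
V = 95.76 / 3
V = 31.92
31.92 in^3


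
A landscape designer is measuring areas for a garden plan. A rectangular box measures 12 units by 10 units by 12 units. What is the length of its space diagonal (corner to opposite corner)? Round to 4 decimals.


Shape: rectangular box (space diagonal)
l = 12 units, w = 10 units, h = 12 units
Visualize: the diagonal of the base, then a right triangle with that diagonal and the height.
Formula: d = sqrt(l^2 + w^2 + h^2)
l^2 + w^2 + h^2 = 144 + 100 + 144 = 388
d = sqrt(388)
d = 19.6977
19.6977 units


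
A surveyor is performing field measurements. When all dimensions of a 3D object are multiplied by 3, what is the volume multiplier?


Linear scale factor k = 3
Rule: under a linear scaling by k, volumes scale by k^3.
k^3 = 3 * 3 * 3
k^3 = 9 * 3
k^3 = 27
Volume scales by a factor of 27.
27 (dimensionless)


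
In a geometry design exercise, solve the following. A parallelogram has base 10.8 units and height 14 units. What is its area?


Shape: parallelogram
Base b = 10.8 units, Height h = 14 units
Formula: A = b * h
A = 10.8 * 14
A = 151.2
151.2 units^2


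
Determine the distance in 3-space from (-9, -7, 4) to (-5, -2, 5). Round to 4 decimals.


3D distance between two points
P1 = (-9, -7, 4), P2 = (-5, -2, 5)
Formula: d = sqrt((x2-x1)^2 + (y2-y1)^2 + (z2-z1)^2)
dx = -5 - -9 = 4
dy = -2 - -7 = 5
dz = 5 - 4 = 1
dx^2 + dy^2 + dz^2 = 16 + 25 + 1 = 42
d = sqrt(42)
d = 6.4807
6.4807 units


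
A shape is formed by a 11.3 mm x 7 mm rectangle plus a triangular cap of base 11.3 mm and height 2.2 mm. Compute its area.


Composite shape: rectangle + triangle
Rectangle area = 11.3 * 7 = 79.1
Triangle area = 0.5 * 11.3 * 2.2 = 12.43
Total = 79.1 + 12.43
Total = 91.53
91.53 mm^2


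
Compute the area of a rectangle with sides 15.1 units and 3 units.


Shape: rectangle
Length l = 15.1 units, Width w = 3 units
Formula: A = l * w
A = 15.1 * 3
A = 45.3
45.3 units^2


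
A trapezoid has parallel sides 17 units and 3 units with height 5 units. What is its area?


Shape: trapezoid
Parallel sides a = 17 units, b = 3 units; Height h = 5 units
Formula: A = (a + b) * h / 2
a + b = 17 + 3 = 20
A = 20 * 5 / 2
A = 100 / 2
A = 50
50 units^2


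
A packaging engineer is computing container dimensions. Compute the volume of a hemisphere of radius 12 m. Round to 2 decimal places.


Shape: hemisphere (half of a sphere)
Radius r = 12 m
Formula: V = (1/2) * (4/3) * pi * r^3 = (2/3) * pi * r^3
r^3 = 1728
(2/3) * 1728 = 1152
V = 1152 * pi
V = 3619.11
3619.11 m^3


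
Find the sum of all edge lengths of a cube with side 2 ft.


Shape: cube
Side s = 2 ft
A cube has 12 edges, all equal.
Formula: total edge length = 12 * s
Total = 12 * 2
Total = 24
24 ft


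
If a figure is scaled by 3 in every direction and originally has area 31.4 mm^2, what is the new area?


Linear scale factor k = 3
Original area = 31.4 mm^2
Rule: under a linear scaling by k, areas scale by k^2.
k^2 = 3^2 = 9
New area = 31.4 * 9
New area = 282.6
282.6 mm^2


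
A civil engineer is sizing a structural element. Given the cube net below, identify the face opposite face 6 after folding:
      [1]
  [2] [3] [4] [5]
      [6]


Net: cross layout. Take square 3 as the base (bottom).
Fold the four squares in the horizontal row up around 3: 2 -> left, 4 -> right, 5 wraps to the top.
Fold 1 and 6 up from 3: 1 -> back, 6 -> front.
Opposite pairs are therefore: (1, 6), (2, 4), (3, 5).
Face 6 is opposite face 1.
face 1


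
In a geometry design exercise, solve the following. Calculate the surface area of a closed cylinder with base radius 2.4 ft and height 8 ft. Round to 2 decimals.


Shape: closed cylinder
Radius r = 2.4 ft, Height h = 8 ft
Formula: SA = 2*pi*r^2 + 2*pi*r*h = 2*pi*r*(r + h)
r + h = 10.4
2 * r * (r + h) = 2 * 2.4 * 10.4 = 49.92
SA = 49.92 * pi
SA = 156.83
156.83 ft^2


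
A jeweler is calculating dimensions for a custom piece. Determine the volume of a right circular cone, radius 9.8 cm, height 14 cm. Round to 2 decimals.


Shape: cone
Radius r = 9.8 cm, Height h = 14 cm
Formula: V = (1/3) * pi * r^2 * h
r^2 = 96.04
pi * r^2 * h = pi * 96.04 * 14 = 1344.56 * pi
V = 1344.56 * pi / 3
V = 1408.02
1408.02 cm^3


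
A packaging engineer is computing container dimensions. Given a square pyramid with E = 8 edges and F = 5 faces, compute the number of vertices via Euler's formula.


Polyhedron: square pyramid
Euler's formula for convex polyhedra: V - E + F = 2
Given: E = 8 edges and F = 5 faces
Solve for V:
V = 2 + E - F = 2 + 8 - 5 = 5
5 vertices


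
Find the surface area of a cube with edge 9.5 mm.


Shape: cube
Side s = 9.5 mm
A cube has 6 square faces.
Formula: SA = 6 * s^2
s^2 = 90.25
SA = 6 * 90.25
SA = 541.5
541.5 mm^2


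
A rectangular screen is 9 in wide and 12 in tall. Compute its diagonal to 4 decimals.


Shape: rectangle (diagonal via Pythagoras)
Sides: 9 in and 12 in
Formula: d = sqrt(l^2 + w^2)
l^2 = 81, w^2 = 144
l^2 + w^2 = 225
d = sqrt(225)
d = 15.0
15 in


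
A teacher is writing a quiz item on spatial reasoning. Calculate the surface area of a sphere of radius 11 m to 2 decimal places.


Shape: sphere
Radius r = 11 m
Formula: SA = 4 * pi * r^2
r^2 = 121
SA = 4 * pi * 121
SA = 484 * pi
SA = 1520.53
1520.53 m^2


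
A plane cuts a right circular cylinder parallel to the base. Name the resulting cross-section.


Solid: right circular cylinder
Cutting plane: parallel to the base
Visualize the intersection of the plane with the solid's surface.
The boundary of the cut region is a circle.
circle


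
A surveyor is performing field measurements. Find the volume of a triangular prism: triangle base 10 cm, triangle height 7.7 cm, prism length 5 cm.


Shape: triangular prism
Triangle base = 10 cm, triangle height = 7.7 cm, prism length L = 5 cm
Formula: V = (1/2 * b * h_tri) * L
Cross-section area = 0.5 * 10 * 7.7 = 38.5
V = 38.5 * 5
V = 192.5
192.5 cm^3


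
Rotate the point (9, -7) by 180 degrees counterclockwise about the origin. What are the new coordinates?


Transformation: rotation about the origin
Original point: (9, -7)
Rule for 180 deg: (x, y) -> (-x, -y)
Apply: (9, -7) -> (-9, 7)
(-9, 7)


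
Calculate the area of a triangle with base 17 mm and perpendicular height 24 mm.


Shape: triangle
Base b = 17 mm, Height h = 24 mm
Formula: A = (1/2) * b * h
A = 0.5 * 17 * 24
A = 0.5 * 408
A = 204
204 mm^2


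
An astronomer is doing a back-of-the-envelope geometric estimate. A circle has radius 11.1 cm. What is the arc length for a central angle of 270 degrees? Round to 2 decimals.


Shape: circular arc
Radius r = 11.1 cm, Angle = 270 degrees
Formula: L = (angle/360) * 2 * pi * r
2 * pi * r = 22.2 * pi
L = (270/360) * 22.2 * pi
L = 16.65 * pi
L = 52.31
52.31 cm


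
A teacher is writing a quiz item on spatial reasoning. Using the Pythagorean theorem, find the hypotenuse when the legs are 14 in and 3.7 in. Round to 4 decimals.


Shape: right triangle
Legs a = 14 in, b = 3.7 in
Formula: c = sqrt(a^2 + b^2)
a^2 = 196, b^2 = 13.69
a^2 + b^2 = 209.69
c = sqrt(209.69)
c = 14.4807
14.4807 in


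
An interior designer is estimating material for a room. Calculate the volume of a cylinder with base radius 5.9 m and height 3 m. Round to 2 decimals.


Shape: cylinder
Radius r = 5.9 m, Height h = 3 m
Formula: V = pi * r^2 * h
r^2 = 34.81
V = pi * 34.81 * 3
V = 104.43 * pi
V = 328.08
328.08 m^3


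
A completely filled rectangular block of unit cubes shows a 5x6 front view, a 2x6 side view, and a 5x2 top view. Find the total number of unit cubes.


Orthographic views of a solid rectangular block:
Front view 5 x 6 -> length = 5, height = 6
Side view 2 x 6 -> width = 2, height = 6 (consistent)
Top view 5 x 2 -> confirms length = 5, width = 2
The block is 5 x 2 x 6.
Total unit cubes = 5 * 2 * 6 = 60
60 unit cubes


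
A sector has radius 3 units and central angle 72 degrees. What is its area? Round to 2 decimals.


Shape: circular sector
Radius r = 3 units, Angle = 72 degrees
Formula: A = (angle/360) * pi * r^2
r^2 = 9
Fraction of circle = 72/360
A = (72/360) * pi * 9
A = 1.8 * pi
A = 5.65
5.65 units^2


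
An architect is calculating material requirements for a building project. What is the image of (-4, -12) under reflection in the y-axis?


Transformation: reflection
Original point: (-4, -12)
Rule for reflection over the y-axis: (x, y) -> (-x, y)
Apply: (-4, -12) -> (4, -12)
(4, -12)


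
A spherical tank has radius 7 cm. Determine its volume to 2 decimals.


Shape: sphere
Radius r = 7 cm
Formula: V = (4/3) * pi * r^3
r^3 = 343
(4/3) * 343 = 457.333333
V = 457.333333 * pi
V = 1436.76
1436.76 cm^3


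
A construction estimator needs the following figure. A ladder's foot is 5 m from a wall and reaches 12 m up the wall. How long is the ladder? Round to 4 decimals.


Shape: right triangle
Legs a = 5 m, b = 12 m
Formula: c = sqrt(a^2 + b^2)
a^2 = 25, b^2 = 144
a^2 + b^2 = 169
c = sqrt(169)
c = 13.0
13 m


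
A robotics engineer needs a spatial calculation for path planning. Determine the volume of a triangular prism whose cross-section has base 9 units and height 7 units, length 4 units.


Shape: triangular prism
Triangle base = 9 units, triangle height = 7 units, prism length L = 4 units
Formula: V = (1/2 * b * h_tri) * L
Cross-section area = 0.5 * 9 * 7 = 31.5
V = 31.5 * 4
V = 126
126 units^3


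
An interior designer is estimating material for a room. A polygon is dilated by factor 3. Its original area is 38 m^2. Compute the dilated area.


Linear scale factor k = 3
Original area = 38 m^2
Rule: under a linear scaling by k, areas scale by k^2.
k^2 = 3^2 = 9
New area = 38 * 9
New area = 342
342 m^2


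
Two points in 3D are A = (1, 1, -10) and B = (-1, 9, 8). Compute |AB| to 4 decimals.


3D distance between two points
P1 = (1, 1, -10), P2 = (-1, 9, 8)
Formula: d = sqrt((x2-x1)^2 + (y2-y1)^2 + (z2-z1)^2)
dx = -1 - 1 = -2
dy = 9 - 1 = 8
dz = 8 - -10 = 18
dx^2 + dy^2 + dz^2 = 4 + 64 + 324 = 392
d = sqrt(392)
d = 19.799
19.799 units


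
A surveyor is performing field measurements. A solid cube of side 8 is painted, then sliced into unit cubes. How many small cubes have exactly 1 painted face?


Large cube: 8 x 8 x 8, cut into unit cubes.
n = 8, so n - 2 = 6
Cubes with 1 painted face lie in the interior of each face.
A cube has 6 faces; each contributes (n - 2)^2 = 36 such cubes.
Count = 6 * 36 = 216
216 unit cubes


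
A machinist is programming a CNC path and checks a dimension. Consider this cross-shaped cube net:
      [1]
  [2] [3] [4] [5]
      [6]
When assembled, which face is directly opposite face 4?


Net: cross layout. Take square 3 as the base (bottom).
Fold the four squares in the horizontal row up around 3: 2 -> left, 4 -> right, 5 wraps to the top.
Fold 1 and 6 up from 3: 1 -> back, 6 -> front.
Opposite pairs are therefore: (1, 6), (2, 4), (3, 5).
Face 4 is opposite face 2.
face 2


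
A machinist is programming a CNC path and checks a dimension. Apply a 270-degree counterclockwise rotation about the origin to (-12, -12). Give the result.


Transformation: rotation about the origin
Original point: (-12, -12)
Rule for 270 deg counterclockwise: (x, y) -> (y, -x)
Apply: (-12, -12) -> (-12, 12)
(-12, 12)


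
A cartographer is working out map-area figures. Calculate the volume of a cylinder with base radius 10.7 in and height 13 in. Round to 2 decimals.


Shape: cylinder
Radius r = 10.7 in, Height h = 13 in
Formula: V = pi * r^2 * h
r^2 = 114.49
V = pi * 114.49 * 13
V = 1488.37 * pi
V = 4675.85
4675.85 in^3


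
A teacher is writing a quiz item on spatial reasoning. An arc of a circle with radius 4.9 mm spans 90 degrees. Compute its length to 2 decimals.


Shape: circular arc
Radius r = 4.9 mm, Angle = 90 degrees
Formula: L = (angle/360) * 2 * pi * r
2 * pi * r = 9.8 * pi
L = (90/360) * 9.8 * pi
L = 2.45 * pi
L = 7.7
7.7 mm


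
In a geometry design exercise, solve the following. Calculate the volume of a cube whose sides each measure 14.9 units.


Shape: cube
Side s = 14.9 units
Formula: V = s^3
V = 14.9 * 14.9 * 14.9
V = 222.01 * 14.9
V = 3307.949
3307.949 units^3


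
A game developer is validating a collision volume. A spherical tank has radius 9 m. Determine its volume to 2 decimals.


Shape: sphere
Radius r = 9 m
Formula: V = (4/3) * pi * r^3
r^3 = 729
(4/3) * 729 = 972
V = 972 * pi
V = 3053.63
3053.63 m^3


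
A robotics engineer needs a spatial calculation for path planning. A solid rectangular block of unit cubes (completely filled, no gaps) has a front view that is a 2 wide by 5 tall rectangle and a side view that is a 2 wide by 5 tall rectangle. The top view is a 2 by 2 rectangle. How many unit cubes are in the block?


Orthographic views of a solid rectangular block:
Front view 2 x 5 -> length = 2, height = 5
Side view 2 x 5 -> width = 2, height = 5 (consistent)
Top view 2 x 2 -> confirms length = 2, width = 2
The block is 2 x 2 x 5.
Total unit cubes = 2 * 2 * 5 = 20
20 unit cubes
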